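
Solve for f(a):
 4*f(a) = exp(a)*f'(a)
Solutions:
 f(a) = C1*exp(-4*exp(-a))


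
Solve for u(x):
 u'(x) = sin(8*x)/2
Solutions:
 u(x) = C1 - cos(8*x)/16


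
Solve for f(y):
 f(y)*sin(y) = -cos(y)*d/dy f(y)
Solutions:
 f(y) = C1*cos(y)


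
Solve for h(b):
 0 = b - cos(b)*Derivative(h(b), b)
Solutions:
 h(b) = C1 + Integral(b/cos(b), b)


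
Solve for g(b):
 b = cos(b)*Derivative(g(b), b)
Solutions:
 g(b) = C1 + Integral(b/cos(b), b)


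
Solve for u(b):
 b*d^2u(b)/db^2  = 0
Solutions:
 u(b) = C1 + C2*b


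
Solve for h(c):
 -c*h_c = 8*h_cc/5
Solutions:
 h(c) = C1 + C2*erf(sqrt(5)*c/4)


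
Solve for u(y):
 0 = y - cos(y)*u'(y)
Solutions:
 u(y) = C1 + Integral(y/cos(y), y)


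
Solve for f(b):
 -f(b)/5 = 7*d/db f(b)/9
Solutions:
 f(b) = C1*exp(-9*b/35)


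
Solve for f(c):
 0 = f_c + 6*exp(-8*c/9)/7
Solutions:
 f(c) = C1 + 27*exp(-8*c/9)/28


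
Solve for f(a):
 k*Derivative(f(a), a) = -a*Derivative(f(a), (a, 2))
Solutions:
 f(a) = C1 + a^(1 - re(k))*(C2*sin(log(a)*Abs(im(k))) + C3*cos(log(a)*im(k)))


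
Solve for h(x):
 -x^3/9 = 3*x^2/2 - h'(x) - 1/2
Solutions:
 h(x) = C1 + x^4/36 + x^3/2 - x/2


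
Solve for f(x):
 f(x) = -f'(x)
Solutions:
 f(x) = C1*exp(-x)


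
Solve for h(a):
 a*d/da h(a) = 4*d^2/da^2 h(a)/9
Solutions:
 h(a) = C1 + C2*erfi(3*sqrt(2)*a/4)


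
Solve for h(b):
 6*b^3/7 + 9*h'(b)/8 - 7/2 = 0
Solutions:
 h(b) = C1 - 4*b^4/21 + 28*b/9


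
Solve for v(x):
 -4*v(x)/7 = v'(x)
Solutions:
 v(x) = C1*exp(-4*x/7)


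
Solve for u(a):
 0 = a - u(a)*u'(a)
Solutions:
 u(a) = -sqrt(C1 + a^2)
 u(a) = sqrt(C1 + a^2)


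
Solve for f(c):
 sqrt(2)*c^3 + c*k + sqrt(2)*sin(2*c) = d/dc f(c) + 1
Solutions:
 f(c) = C1 + sqrt(2)*c^4/4 + c^2*k/2 - c - sqrt(2)*cos(2*c)/2


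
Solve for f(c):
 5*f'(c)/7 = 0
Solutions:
 f(c) = C1


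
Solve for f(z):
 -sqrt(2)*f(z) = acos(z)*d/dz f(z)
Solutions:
 f(z) = C1*exp(-sqrt(2)*Integral(1/acos(z), z))


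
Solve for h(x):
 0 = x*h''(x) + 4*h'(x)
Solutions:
 h(x) = C1 + C2/x^3


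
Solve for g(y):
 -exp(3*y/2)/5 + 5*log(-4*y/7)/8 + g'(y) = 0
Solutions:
 g(y) = C1 - 5*y*log(-y)/8 + 5*y*(-2*log(2) + 1 + log(7))/8 + 2*exp(3*y/2)/15


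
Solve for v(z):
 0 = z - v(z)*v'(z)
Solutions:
 v(z) = -sqrt(C1 + z^2)
 v(z) = sqrt(C1 + z^2)


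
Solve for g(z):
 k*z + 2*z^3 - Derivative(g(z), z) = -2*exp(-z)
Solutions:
 g(z) = C1 + k*z^2/2 + z^4/2 - 2*exp(-z)


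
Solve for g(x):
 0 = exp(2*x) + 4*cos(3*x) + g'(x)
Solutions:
 g(x) = C1 - exp(2*x)/2 - 4*sin(3*x)/3


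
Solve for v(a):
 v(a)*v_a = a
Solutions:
 v(a) = -sqrt(C1 + a^2)
 v(a) = sqrt(C1 + a^2)


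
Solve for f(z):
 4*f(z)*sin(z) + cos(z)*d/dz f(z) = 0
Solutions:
 f(z) = C1*cos(z)^4


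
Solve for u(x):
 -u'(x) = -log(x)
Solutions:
 u(x) = C1 + x*log(x) - x


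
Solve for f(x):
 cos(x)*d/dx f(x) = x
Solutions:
 f(x) = C1 + Integral(x/cos(x), x)


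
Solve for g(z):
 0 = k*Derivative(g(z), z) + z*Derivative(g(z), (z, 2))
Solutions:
 g(z) = C1 + z^(1 - re(k))*(C2*sin(log(z)*Abs(im(k))) + C3*cos(log(z)*im(k)))


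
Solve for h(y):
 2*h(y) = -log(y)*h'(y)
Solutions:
 h(y) = C1*exp(-2*li(y))


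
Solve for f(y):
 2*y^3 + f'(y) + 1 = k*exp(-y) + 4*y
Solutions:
 f(y) = C1 - k*exp(-y) - y^4/2 + 2*y^2 - y


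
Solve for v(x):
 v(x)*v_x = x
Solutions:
 v(x) = -sqrt(C1 + x^2)
 v(x) = sqrt(C1 + x^2)


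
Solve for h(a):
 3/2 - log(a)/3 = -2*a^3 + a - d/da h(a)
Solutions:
 h(a) = C1 - a^4/2 + a^2/2 + a*log(a)/3 - 11*a/6


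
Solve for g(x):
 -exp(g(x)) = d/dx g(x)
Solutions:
 g(x) = log(1/(C1 + x))


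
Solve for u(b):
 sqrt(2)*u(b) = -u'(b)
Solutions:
 u(b) = C1*exp(-sqrt(2)*b)


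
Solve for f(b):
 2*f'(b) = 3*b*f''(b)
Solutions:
 f(b) = C1 + C2*b^(5/3)


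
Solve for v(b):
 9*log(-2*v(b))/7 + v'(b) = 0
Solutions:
 7*Integral(1/(log(-_y) + log(2)), (_y, v(b)))/9 = C1 - b


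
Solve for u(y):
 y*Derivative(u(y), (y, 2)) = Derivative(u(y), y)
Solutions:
 u(y) = C1 + C2*y^2


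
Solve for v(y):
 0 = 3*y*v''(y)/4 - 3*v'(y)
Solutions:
 v(y) = C1 + C2*y^5


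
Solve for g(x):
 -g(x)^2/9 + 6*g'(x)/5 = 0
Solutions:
 g(x) = -54/(C1 + 5*x)


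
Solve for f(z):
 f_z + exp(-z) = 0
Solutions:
 f(z) = C1 + exp(-z)


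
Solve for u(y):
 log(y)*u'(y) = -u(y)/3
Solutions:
 u(y) = C1*exp(-li(y)/3)


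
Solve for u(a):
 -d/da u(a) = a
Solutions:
 u(a) = C1 - a^2/2


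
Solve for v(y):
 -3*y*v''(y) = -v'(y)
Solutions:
 v(y) = C1 + C2*y^(4/3)


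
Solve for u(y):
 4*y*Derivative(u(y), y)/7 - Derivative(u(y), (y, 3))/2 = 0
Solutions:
 u(y) = C1 + Integral(C2*airyai(2*7^(2/3)*y/7) + C3*airybi(2*7^(2/3)*y/7), y)


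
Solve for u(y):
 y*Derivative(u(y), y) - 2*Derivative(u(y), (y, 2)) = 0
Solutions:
 u(y) = C1 + C2*erfi(y/2)


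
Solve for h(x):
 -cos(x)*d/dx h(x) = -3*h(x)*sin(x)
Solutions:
 h(x) = C1/cos(x)^3


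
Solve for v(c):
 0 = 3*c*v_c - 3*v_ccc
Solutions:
 v(c) = C1 + Integral(C2*airyai(c) + C3*airybi(c), c)


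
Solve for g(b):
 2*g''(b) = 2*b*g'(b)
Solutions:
 g(b) = C1 + C2*erfi(sqrt(2)*b/2)


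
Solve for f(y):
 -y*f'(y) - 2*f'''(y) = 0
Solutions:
 f(y) = C1 + Integral(C2*airyai(-2^(2/3)*y/2) + C3*airybi(-2^(2/3)*y/2), y)


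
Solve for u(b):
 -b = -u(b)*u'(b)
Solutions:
 u(b) = -sqrt(C1 + b^2)
 u(b) = sqrt(C1 + b^2)


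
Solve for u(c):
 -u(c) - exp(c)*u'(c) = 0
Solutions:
 u(c) = C1*exp(exp(-c))


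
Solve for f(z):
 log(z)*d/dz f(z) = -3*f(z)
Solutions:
 f(z) = C1*exp(-3*li(z))


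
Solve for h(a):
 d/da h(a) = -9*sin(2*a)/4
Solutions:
 h(a) = C1 + 9*cos(2*a)/8


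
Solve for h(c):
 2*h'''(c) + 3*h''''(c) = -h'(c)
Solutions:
 h(c) = C1 + C4*exp(-c) + (C2*sin(sqrt(11)*c/6) + C3*cos(sqrt(11)*c/6))*exp(c/6)


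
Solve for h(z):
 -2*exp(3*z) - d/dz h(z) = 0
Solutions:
 h(z) = C1 - 2*exp(3*z)/3


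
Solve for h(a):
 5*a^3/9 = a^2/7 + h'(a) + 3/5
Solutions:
 h(a) = C1 + 5*a^4/36 - a^3/21 - 3*a/5


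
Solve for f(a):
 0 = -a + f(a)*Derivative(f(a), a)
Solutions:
 f(a) = -sqrt(C1 + a^2)
 f(a) = sqrt(C1 + a^2)


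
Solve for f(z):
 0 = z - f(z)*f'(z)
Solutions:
 f(z) = -sqrt(C1 + z^2)
 f(z) = sqrt(C1 + z^2)


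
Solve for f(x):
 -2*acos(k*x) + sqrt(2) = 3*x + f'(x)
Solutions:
 f(x) = C1 - 3*x^2/2 + sqrt(2)*x - 2*Piecewise((x*acos(k*x) - sqrt(-k^2*x^2 + 1)/k, Ne(k, 0)), (pi*x/2, True))


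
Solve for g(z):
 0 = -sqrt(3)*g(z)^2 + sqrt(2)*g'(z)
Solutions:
 g(z) = -2/(C1 + sqrt(6)*z)


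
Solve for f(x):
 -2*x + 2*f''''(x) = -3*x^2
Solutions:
 f(x) = C1 + C2*x + C3*x^2 + C4*x^3 - x^6/240 + x^5/120


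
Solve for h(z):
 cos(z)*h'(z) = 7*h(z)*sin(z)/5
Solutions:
 h(z) = C1/cos(z)^(7/5)


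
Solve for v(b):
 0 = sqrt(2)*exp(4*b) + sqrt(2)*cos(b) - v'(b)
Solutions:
 v(b) = C1 + sqrt(2)*exp(4*b)/4 + sqrt(2)*sin(b)


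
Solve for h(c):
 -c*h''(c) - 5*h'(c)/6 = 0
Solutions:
 h(c) = C1 + C2*c^(1/6)


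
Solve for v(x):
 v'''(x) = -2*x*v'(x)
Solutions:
 v(x) = C1 + Integral(C2*airyai(-2^(1/3)*x) + C3*airybi(-2^(1/3)*x), x)


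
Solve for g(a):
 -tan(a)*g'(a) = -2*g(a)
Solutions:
 g(a) = C1*sin(a)^2


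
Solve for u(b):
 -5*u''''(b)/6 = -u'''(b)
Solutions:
 u(b) = C1 + C2*b + C3*b^2 + C4*exp(6*b/5)


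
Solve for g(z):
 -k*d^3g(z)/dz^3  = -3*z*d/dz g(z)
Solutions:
 g(z) = C1 + Integral(C2*airyai(3^(1/3)*z*(1/k)^(1/3)) + C3*airybi(3^(1/3)*z*(1/k)^(1/3)), z)


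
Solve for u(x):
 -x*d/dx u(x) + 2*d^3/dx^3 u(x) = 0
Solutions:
 u(x) = C1 + Integral(C2*airyai(2^(2/3)*x/2) + C3*airybi(2^(2/3)*x/2), x)


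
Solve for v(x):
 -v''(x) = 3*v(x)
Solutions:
 v(x) = C1*sin(sqrt(3)*x) + C2*cos(sqrt(3)*x)


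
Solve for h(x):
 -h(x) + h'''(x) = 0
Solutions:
 h(x) = C3*exp(x) + (C1*sin(sqrt(3)*x/2) + C2*cos(sqrt(3)*x/2))*exp(-x/2)


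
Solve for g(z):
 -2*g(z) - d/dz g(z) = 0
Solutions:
 g(z) = C1*exp(-2*z)


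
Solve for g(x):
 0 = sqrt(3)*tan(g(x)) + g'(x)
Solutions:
 g(x) = pi - asin(C1*exp(-sqrt(3)*x))
 g(x) = asin(C1*exp(-sqrt(3)*x))


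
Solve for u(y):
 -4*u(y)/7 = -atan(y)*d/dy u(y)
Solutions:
 u(y) = C1*exp(4*Integral(1/atan(y), y)/7)


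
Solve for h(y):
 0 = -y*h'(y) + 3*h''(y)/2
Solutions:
 h(y) = C1 + C2*erfi(sqrt(3)*y/3)


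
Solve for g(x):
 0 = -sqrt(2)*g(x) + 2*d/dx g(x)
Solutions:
 g(x) = C1*exp(sqrt(2)*x/2)


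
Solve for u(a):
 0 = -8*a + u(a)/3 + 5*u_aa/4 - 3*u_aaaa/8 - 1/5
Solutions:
 u(a) = C1*exp(-sqrt(3)*a*sqrt(5 + sqrt(33))/3) + C2*exp(sqrt(3)*a*sqrt(5 + sqrt(33))/3) + C3*sin(sqrt(3)*a*sqrt(-5 + sqrt(33))/3) + C4*cos(sqrt(3)*a*sqrt(-5 + sqrt(33))/3) + 24*a + 3/5


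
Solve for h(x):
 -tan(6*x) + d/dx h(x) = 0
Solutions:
 h(x) = C1 - log(cos(6*x))/6


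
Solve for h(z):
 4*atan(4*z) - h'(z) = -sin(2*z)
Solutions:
 h(z) = C1 + 4*z*atan(4*z) - log(16*z^2 + 1)/2 - cos(2*z)/2


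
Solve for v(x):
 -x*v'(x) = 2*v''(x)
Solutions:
 v(x) = C1 + C2*erf(x/2)


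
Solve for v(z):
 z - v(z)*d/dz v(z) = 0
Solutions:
 v(z) = -sqrt(C1 + z^2)
 v(z) = sqrt(C1 + z^2)


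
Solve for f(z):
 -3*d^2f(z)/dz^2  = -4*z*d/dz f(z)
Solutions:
 f(z) = C1 + C2*erfi(sqrt(6)*z/3)


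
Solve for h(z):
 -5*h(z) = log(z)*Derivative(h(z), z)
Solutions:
 h(z) = C1*exp(-5*li(z))


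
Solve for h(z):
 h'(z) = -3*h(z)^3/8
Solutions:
 h(z) = -2*sqrt(-1/(C1 - 3*z))
 h(z) = 2*sqrt(-1/(C1 - 3*z))


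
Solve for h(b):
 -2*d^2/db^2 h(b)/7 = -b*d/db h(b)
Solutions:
 h(b) = C1 + C2*erfi(sqrt(7)*b/2)


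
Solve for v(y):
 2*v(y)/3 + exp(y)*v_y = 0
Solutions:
 v(y) = C1*exp(2*exp(-y)/3)


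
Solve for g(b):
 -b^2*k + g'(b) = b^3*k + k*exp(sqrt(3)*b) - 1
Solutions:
 g(b) = C1 + b^4*k/4 + b^3*k/3 - b + sqrt(3)*k*exp(sqrt(3)*b)/3


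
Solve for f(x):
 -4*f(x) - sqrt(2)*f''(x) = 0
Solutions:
 f(x) = C1*sin(2^(3/4)*x) + C2*cos(2^(3/4)*x)


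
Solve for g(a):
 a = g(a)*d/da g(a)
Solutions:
 g(a) = -sqrt(C1 + a^2)
 g(a) = sqrt(C1 + a^2)


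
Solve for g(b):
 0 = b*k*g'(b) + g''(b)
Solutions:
 g(b) = Piecewise((-sqrt(2)*sqrt(pi)*C1*erf(sqrt(2)*b*sqrt(k)/2)/(2*sqrt(k)) - C2, (k > 0) | (k < 0)), (-C1*b - C2, True))


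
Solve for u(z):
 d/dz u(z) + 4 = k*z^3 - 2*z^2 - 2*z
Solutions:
 u(z) = C1 + k*z^4/4 - 2*z^3/3 - z^2 - 4*z


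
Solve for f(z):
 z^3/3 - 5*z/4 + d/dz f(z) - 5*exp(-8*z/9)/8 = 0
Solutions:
 f(z) = C1 - z^4/12 + 5*z^2/8 - 45*exp(-8*z/9)/64


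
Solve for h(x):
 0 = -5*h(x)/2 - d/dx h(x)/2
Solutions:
 h(x) = C1*exp(-5*x)


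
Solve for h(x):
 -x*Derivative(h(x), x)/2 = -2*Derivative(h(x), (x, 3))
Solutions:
 h(x) = C1 + Integral(C2*airyai(2^(1/3)*x/2) + C3*airybi(2^(1/3)*x/2), x)


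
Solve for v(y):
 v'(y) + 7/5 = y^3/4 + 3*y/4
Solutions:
 v(y) = C1 + y^4/16 + 3*y^2/8 - 7*y/5


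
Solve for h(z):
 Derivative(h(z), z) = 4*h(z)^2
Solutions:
 h(z) = -1/(C1 + 4*z)


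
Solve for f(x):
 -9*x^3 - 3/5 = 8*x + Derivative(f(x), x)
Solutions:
 f(x) = C1 - 9*x^4/4 - 4*x^2 - 3*x/5


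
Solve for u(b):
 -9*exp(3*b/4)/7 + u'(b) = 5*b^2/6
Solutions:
 u(b) = C1 + 5*b^3/18 + 12*exp(3*b/4)/7


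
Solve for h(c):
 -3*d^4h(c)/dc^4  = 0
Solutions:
 h(c) = C1 + C2*c + C3*c^2 + C4*c^3


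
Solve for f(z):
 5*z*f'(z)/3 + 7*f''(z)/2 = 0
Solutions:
 f(z) = C1 + C2*erf(sqrt(105)*z/21)


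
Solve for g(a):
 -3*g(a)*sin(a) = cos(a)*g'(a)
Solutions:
 g(a) = C1*cos(a)^3


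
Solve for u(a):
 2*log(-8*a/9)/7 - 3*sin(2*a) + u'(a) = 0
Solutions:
 u(a) = C1 - 2*a*log(-a)/7 - 6*a*log(2)/7 + 2*a/7 + 4*a*log(3)/7 - 3*cos(2*a)/2


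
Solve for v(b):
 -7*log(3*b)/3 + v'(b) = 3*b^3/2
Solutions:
 v(b) = C1 + 3*b^4/8 + 7*b*log(b)/3 - 7*b/3 + 7*b*log(3)/3


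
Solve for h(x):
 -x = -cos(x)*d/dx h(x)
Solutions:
 h(x) = C1 + Integral(x/cos(x), x)


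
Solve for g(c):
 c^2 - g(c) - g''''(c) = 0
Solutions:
 g(c) = c^2 + (C1*sin(sqrt(2)*c/2) + C2*cos(sqrt(2)*c/2))*exp(-sqrt(2)*c/2) + (C3*sin(sqrt(2)*c/2) + C4*cos(sqrt(2)*c/2))*exp(sqrt(2)*c/2)


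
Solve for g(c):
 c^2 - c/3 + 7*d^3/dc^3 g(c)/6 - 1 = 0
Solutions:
 g(c) = C1 + C2*c + C3*c^2 - c^5/70 + c^4/84 + c^3/7


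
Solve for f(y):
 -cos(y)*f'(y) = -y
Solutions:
 f(y) = C1 + Integral(y/cos(y), y)


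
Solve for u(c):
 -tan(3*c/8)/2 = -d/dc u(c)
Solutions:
 u(c) = C1 - 4*log(cos(3*c/8))/3


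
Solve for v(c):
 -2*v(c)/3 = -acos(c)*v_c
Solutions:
 v(c) = C1*exp(2*Integral(1/acos(c), c)/3)


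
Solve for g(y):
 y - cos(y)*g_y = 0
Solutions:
 g(y) = C1 + Integral(y/cos(y), y)


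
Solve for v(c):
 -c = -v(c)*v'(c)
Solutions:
 v(c) = -sqrt(C1 + c^2)
 v(c) = sqrt(C1 + c^2)


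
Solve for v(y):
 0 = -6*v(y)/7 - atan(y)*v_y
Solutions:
 v(y) = C1*exp(-6*Integral(1/atan(y), y)/7)


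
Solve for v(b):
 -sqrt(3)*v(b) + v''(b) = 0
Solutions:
 v(b) = C1*exp(-3^(1/4)*b) + C2*exp(3^(1/4)*b)


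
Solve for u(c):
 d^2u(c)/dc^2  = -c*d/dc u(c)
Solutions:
 u(c) = C1 + C2*erf(sqrt(2)*c/2)


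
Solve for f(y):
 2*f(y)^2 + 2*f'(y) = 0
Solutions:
 f(y) = 1/(C1 + y)


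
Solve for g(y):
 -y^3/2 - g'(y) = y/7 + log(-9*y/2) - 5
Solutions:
 g(y) = C1 - y^4/8 - y^2/14 - y*log(-y) + y*(-2*log(3) + log(2) + 6)


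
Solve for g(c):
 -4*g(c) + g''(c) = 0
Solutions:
 g(c) = C1*exp(-2*c) + C2*exp(2*c)


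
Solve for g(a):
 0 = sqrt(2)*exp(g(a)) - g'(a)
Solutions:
 g(a) = log(-1/(C1 + sqrt(2)*a))


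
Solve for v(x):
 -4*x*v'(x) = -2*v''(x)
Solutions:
 v(x) = C1 + C2*erfi(x)


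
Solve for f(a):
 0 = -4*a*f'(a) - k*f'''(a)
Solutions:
 f(a) = C1 + Integral(C2*airyai(2^(2/3)*a*(-1/k)^(1/3)) + C3*airybi(2^(2/3)*a*(-1/k)^(1/3)), a)


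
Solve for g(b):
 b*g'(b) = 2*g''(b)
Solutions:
 g(b) = C1 + C2*erfi(b/2)


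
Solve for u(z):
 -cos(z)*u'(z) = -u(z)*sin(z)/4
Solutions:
 u(z) = C1/cos(z)^(1/4)


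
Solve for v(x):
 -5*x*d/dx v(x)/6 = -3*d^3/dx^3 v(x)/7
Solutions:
 v(x) = C1 + Integral(C2*airyai(420^(1/3)*x/6) + C3*airybi(420^(1/3)*x/6), x)


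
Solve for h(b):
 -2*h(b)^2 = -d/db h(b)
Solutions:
 h(b) = -1/(C1 + 2*b)


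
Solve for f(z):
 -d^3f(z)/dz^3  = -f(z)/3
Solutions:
 f(z) = C3*exp(3^(2/3)*z/3) + (C1*sin(3^(1/6)*z/2) + C2*cos(3^(1/6)*z/2))*exp(-3^(2/3)*z/6)


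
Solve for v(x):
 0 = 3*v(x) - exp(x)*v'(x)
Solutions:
 v(x) = C1*exp(-3*exp(-x))


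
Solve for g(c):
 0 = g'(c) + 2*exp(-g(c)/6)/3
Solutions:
 g(c) = 6*log(C1 - c/9)


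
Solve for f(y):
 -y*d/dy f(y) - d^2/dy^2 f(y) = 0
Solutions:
 f(y) = C1 + C2*erf(sqrt(2)*y/2)


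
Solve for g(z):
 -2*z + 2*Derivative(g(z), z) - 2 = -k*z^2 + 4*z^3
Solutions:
 g(z) = C1 - k*z^3/6 + z^4/2 + z^2/2 + z


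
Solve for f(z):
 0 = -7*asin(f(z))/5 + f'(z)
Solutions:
 Integral(1/asin(_y), (_y, f(z))) = C1 + 7*z/5


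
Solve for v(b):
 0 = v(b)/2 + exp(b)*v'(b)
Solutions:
 v(b) = C1*exp(exp(-b)/2)


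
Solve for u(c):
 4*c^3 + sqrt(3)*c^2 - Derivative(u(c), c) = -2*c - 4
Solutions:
 u(c) = C1 + c^4 + sqrt(3)*c^3/3 + c^2 + 4*c


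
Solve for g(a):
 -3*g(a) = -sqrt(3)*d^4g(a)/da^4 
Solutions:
 g(a) = C1*exp(-3^(1/8)*a) + C2*exp(3^(1/8)*a) + C3*sin(3^(1/8)*a) + C4*cos(3^(1/8)*a)


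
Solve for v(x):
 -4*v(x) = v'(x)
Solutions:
 v(x) = C1*exp(-4*x)


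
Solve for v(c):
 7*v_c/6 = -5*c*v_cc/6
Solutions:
 v(c) = C1 + C2/c^(2/5)


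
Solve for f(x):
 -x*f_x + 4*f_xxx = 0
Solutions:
 f(x) = C1 + Integral(C2*airyai(2^(1/3)*x/2) + C3*airybi(2^(1/3)*x/2), x)


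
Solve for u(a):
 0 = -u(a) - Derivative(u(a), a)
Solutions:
 u(a) = C1*exp(-a)


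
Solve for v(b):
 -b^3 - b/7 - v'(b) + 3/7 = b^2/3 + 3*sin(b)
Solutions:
 v(b) = C1 - b^4/4 - b^3/9 - b^2/14 + 3*b/7 + 3*cos(b)


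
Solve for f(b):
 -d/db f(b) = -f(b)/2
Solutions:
 f(b) = C1*exp(b/2)


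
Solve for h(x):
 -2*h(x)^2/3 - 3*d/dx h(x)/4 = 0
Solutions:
 h(x) = 9/(C1 + 8*x)


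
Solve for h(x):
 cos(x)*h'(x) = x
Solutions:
 h(x) = C1 + Integral(x/cos(x), x)


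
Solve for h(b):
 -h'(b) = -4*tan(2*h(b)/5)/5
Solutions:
 h(b) = -5*asin(C1*exp(8*b/25))/2 + 5*pi/2
 h(b) = 5*asin(C1*exp(8*b/25))/2


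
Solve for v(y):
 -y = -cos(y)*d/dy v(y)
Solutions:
 v(y) = C1 + Integral(y/cos(y), y)


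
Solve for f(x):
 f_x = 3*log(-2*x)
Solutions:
 f(x) = C1 + 3*x*log(-x) + 3*x*(-1 + log(2))


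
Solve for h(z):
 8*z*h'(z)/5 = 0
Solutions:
 h(z) = C1


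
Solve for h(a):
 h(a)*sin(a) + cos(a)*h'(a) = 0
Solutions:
 h(a) = C1*cos(a)


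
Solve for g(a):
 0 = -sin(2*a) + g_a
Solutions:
 g(a) = C1 - cos(2*a)/2


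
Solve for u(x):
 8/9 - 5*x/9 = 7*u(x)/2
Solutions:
 u(x) = 16/63 - 10*x/63


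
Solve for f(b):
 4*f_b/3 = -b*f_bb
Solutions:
 f(b) = C1 + C2/b^(1/3)


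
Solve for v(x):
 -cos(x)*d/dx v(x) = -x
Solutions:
 v(x) = C1 + Integral(x/cos(x), x)


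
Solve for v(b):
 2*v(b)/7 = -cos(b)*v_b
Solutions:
 v(b) = C1*(sin(b) - 1)^(1/7)/(sin(b) + 1)^(1/7)


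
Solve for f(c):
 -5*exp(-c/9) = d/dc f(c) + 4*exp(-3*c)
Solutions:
 f(c) = C1 + 4*exp(-3*c)/3 + 45*exp(-c/9)


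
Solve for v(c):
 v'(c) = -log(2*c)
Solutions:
 v(c) = C1 - c*log(c) - c*log(2) + c


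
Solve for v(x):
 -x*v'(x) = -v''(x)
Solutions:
 v(x) = C1 + C2*erfi(sqrt(2)*x/2)


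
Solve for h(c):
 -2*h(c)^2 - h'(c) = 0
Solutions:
 h(c) = 1/(C1 + 2*c)


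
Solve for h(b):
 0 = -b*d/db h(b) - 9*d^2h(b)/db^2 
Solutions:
 h(b) = C1 + C2*erf(sqrt(2)*b/6)


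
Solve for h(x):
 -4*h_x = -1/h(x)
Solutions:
 h(x) = -sqrt(C1 + 2*x)/2
 h(x) = sqrt(C1 + 2*x)/2


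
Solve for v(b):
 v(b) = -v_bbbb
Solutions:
 v(b) = (C1*sin(sqrt(2)*b/2) + C2*cos(sqrt(2)*b/2))*exp(-sqrt(2)*b/2) + (C3*sin(sqrt(2)*b/2) + C4*cos(sqrt(2)*b/2))*exp(sqrt(2)*b/2)


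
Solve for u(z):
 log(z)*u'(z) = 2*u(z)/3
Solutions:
 u(z) = C1*exp(2*li(z)/3)


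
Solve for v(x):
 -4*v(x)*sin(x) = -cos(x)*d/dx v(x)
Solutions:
 v(x) = C1/cos(x)^4


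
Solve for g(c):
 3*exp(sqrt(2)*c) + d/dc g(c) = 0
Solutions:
 g(c) = C1 - 3*sqrt(2)*exp(sqrt(2)*c)/2


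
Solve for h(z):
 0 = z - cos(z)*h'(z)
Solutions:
 h(z) = C1 + Integral(z/cos(z), z)


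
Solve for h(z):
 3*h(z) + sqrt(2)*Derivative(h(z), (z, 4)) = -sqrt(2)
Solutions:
 h(z) = (C1*sin(2^(3/8)*3^(1/4)*z/2) + C2*cos(2^(3/8)*3^(1/4)*z/2))*exp(-2^(3/8)*3^(1/4)*z/2) + (C3*sin(2^(3/8)*3^(1/4)*z/2) + C4*cos(2^(3/8)*3^(1/4)*z/2))*exp(2^(3/8)*3^(1/4)*z/2) - sqrt(2)/3


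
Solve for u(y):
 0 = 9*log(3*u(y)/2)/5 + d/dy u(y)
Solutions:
 -5*Integral(1/(-log(_y) - log(3) + log(2)), (_y, u(y)))/9 = C1 - y


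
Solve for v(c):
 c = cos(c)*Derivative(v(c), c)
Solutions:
 v(c) = C1 + Integral(c/cos(c), c)


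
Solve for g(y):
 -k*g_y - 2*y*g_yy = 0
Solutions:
 g(y) = C1 + y^(1 - re(k)/2)*(C2*sin(log(y)*Abs(im(k))/2) + C3*cos(log(y)*im(k)/2))


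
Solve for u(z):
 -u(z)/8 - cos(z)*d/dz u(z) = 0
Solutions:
 u(z) = C1*(sin(z) - 1)^(1/16)/(sin(z) + 1)^(1/16)


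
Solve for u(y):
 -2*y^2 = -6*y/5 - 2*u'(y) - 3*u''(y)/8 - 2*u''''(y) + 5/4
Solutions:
 u(y) = C1 + C2*exp(-y*(-(32 + 5*sqrt(41))^(1/3) + (32 + 5*sqrt(41))^(-1/3))/8)*sin(sqrt(3)*y*((32 + 5*sqrt(41))^(-1/3) + (32 + 5*sqrt(41))^(1/3))/8) + C3*exp(-y*(-(32 + 5*sqrt(41))^(1/3) + (32 + 5*sqrt(41))^(-1/3))/8)*cos(sqrt(3)*y*((32 + 5*sqrt(41))^(-1/3) + (32 + 5*sqrt(41))^(1/3))/8) + C4*exp(y*(-(32 + 5*sqrt(41))^(1/3) + (32 + 5*sqrt(41))^(-1/3))/4) + y^3/3 - 39*y^2/80 + 517*y/640


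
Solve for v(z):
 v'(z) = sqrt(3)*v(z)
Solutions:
 v(z) = C1*exp(sqrt(3)*z)


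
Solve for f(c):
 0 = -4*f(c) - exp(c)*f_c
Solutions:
 f(c) = C1*exp(4*exp(-c))


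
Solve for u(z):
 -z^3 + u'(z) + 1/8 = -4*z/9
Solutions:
 u(z) = C1 + z^4/4 - 2*z^2/9 - z/8


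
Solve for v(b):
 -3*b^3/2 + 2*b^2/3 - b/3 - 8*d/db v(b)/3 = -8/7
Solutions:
 v(b) = C1 - 9*b^4/64 + b^3/12 - b^2/16 + 3*b/7


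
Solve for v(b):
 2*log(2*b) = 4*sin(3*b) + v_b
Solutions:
 v(b) = C1 + 2*b*log(b) - 2*b + 2*b*log(2) + 4*cos(3*b)/3


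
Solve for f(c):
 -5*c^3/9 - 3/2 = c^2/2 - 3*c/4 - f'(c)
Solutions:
 f(c) = C1 + 5*c^4/36 + c^3/6 - 3*c^2/8 + 3*c/2


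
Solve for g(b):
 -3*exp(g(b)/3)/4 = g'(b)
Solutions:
 g(b) = 3*log(1/(C1 + 3*b)) + 3*log(12)


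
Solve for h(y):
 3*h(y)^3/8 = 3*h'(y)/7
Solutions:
 h(y) = -2*sqrt(-1/(C1 + 7*y))
 h(y) = 2*sqrt(-1/(C1 + 7*y))


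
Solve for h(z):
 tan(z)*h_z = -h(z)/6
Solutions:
 h(z) = C1/sin(z)^(1/6)


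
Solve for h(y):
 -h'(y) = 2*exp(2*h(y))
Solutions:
 h(y) = log(-sqrt(-1/(C1 - 2*y))) - log(2)/2
 h(y) = log(-1/(C1 - 2*y))/2 - log(2)/2


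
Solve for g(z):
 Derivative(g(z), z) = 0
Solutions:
 g(z) = C1


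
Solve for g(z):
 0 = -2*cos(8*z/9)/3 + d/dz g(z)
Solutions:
 g(z) = C1 + 3*sin(8*z/9)/4


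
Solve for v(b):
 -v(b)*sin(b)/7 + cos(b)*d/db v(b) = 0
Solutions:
 v(b) = C1/cos(b)^(1/7)


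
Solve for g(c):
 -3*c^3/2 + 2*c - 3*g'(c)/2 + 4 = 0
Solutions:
 g(c) = C1 - c^4/4 + 2*c^2/3 + 8*c/3


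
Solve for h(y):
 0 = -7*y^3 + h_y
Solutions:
 h(y) = C1 + 7*y^4/4


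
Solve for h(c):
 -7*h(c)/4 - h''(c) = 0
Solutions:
 h(c) = C1*sin(sqrt(7)*c/2) + C2*cos(sqrt(7)*c/2)


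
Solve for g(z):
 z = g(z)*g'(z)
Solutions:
 g(z) = -sqrt(C1 + z^2)
 g(z) = sqrt(C1 + z^2)


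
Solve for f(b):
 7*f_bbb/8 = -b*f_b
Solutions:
 f(b) = C1 + Integral(C2*airyai(-2*7^(2/3)*b/7) + C3*airybi(-2*7^(2/3)*b/7), b)


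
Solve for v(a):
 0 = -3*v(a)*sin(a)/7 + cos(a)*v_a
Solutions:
 v(a) = C1/cos(a)^(3/7)


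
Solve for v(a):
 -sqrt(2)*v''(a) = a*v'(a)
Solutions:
 v(a) = C1 + C2*erf(2^(1/4)*a/2)


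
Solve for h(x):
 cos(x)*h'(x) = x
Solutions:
 h(x) = C1 + Integral(x/cos(x), x)


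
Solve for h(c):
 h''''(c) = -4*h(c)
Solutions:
 h(c) = (C1*sin(c) + C2*cos(c))*exp(-c) + (C3*sin(c) + C4*cos(c))*exp(c)


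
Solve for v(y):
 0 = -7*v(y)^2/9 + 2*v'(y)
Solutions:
 v(y) = -18/(C1 + 7*y)


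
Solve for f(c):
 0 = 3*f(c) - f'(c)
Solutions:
 f(c) = C1*exp(3*c)


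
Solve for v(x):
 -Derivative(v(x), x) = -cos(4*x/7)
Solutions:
 v(x) = C1 + 7*sin(4*x/7)/4


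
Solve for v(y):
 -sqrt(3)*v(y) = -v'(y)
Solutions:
 v(y) = C1*exp(sqrt(3)*y)


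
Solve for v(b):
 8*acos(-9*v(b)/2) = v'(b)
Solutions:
 Integral(1/acos(-9*_y/2), (_y, v(b))) = C1 + 8*b


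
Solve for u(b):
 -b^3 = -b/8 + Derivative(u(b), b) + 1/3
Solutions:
 u(b) = C1 - b^4/4 + b^2/16 - b/3


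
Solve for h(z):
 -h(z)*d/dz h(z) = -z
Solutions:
 h(z) = -sqrt(C1 + z^2)
 h(z) = sqrt(C1 + z^2)


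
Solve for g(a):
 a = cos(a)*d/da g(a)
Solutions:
 g(a) = C1 + Integral(a/cos(a), a)


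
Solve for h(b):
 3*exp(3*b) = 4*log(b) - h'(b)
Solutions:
 h(b) = C1 + 4*b*log(b) - 4*b - exp(3*b)


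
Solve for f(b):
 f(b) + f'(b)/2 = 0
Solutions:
 f(b) = C1*exp(-2*b)


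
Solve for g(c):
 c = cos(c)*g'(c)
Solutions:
 g(c) = C1 + Integral(c/cos(c), c)


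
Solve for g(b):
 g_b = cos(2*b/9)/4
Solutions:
 g(b) = C1 + 9*sin(2*b/9)/8


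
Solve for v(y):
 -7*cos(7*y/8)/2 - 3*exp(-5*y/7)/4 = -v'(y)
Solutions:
 v(y) = C1 + 4*sin(7*y/8) - 21*exp(-5*y/7)/20


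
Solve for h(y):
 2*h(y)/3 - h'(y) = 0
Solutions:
 h(y) = C1*exp(2*y/3)


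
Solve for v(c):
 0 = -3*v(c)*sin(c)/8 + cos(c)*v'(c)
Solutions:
 v(c) = C1/cos(c)^(3/8)


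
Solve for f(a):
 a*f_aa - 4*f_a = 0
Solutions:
 f(a) = C1 + C2*a^5


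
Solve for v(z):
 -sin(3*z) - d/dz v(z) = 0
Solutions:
 v(z) = C1 + cos(3*z)/3


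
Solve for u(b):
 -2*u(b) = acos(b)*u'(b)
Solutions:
 u(b) = C1*exp(-2*Integral(1/acos(b), b))


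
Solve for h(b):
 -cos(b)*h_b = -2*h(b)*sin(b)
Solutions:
 h(b) = C1/cos(b)^2


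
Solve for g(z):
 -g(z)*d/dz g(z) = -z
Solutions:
 g(z) = -sqrt(C1 + z^2)
 g(z) = sqrt(C1 + z^2)


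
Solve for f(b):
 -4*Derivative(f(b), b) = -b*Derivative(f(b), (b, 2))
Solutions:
 f(b) = C1 + C2*b^5


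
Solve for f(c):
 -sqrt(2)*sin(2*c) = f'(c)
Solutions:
 f(c) = C1 + sqrt(2)*cos(2*c)/2


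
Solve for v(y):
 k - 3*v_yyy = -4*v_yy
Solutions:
 v(y) = C1 + C2*y + C3*exp(4*y/3) - k*y^2/8


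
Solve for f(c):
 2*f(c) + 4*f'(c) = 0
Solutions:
 f(c) = C1*exp(-c/2)


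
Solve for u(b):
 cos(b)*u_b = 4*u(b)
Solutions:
 u(b) = C1*(sin(b)^2 + 2*sin(b) + 1)/(sin(b)^2 - 2*sin(b) + 1)


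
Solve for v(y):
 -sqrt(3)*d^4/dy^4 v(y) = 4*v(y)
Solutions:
 v(y) = (C1*sin(3^(7/8)*y/3) + C2*cos(3^(7/8)*y/3))*exp(-3^(7/8)*y/3) + (C3*sin(3^(7/8)*y/3) + C4*cos(3^(7/8)*y/3))*exp(3^(7/8)*y/3)


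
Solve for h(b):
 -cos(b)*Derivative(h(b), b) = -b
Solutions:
 h(b) = C1 + Integral(b/cos(b), b)


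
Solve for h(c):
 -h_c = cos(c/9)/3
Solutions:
 h(c) = C1 - 3*sin(c/9)


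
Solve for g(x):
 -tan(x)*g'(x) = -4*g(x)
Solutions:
 g(x) = C1*sin(x)^4


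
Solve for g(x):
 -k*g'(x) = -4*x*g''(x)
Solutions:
 g(x) = C1 + x^(re(k)/4 + 1)*(C2*sin(log(x)*Abs(im(k))/4) + C3*cos(log(x)*im(k)/4))


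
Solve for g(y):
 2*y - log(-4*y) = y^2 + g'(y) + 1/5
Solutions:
 g(y) = C1 - y^3/3 + y^2 - y*log(-y) + y*(4/5 - 2*log(2))


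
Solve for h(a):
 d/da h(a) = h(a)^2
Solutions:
 h(a) = -1/(C1 + a)


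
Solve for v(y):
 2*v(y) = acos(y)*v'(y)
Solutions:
 v(y) = C1*exp(2*Integral(1/acos(y), y))


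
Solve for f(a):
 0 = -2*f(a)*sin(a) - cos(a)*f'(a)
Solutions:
 f(a) = C1*cos(a)^2


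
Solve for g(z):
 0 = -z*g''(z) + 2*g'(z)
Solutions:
 g(z) = C1 + C2*z^3


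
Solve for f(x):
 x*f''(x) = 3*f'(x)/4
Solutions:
 f(x) = C1 + C2*x^(7/4)


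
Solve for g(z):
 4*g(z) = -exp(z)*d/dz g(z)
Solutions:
 g(z) = C1*exp(4*exp(-z))


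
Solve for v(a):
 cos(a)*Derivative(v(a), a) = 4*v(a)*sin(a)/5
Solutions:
 v(a) = C1/cos(a)^(4/5)


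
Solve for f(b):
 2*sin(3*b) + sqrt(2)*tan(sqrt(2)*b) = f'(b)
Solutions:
 f(b) = C1 - log(cos(sqrt(2)*b)) - 2*cos(3*b)/3


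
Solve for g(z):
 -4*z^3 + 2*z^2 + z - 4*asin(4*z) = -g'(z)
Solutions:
 g(z) = C1 + z^4 - 2*z^3/3 - z^2/2 + 4*z*asin(4*z) + sqrt(1 - 16*z^2)


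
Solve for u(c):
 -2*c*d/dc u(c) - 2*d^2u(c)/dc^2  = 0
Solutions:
 u(c) = C1 + C2*erf(sqrt(2)*c/2)


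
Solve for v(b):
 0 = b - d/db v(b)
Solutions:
 v(b) = C1 + b^2/2


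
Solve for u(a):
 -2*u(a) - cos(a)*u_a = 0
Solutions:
 u(a) = C1*(sin(a) - 1)/(sin(a) + 1)


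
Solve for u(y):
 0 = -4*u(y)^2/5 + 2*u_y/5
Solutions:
 u(y) = -1/(C1 + 2*y)


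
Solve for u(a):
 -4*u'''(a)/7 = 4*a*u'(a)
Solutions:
 u(a) = C1 + Integral(C2*airyai(-7^(1/3)*a) + C3*airybi(-7^(1/3)*a), a)


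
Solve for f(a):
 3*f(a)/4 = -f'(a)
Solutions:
 f(a) = C1*exp(-3*a/4)


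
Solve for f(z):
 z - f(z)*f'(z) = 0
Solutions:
 f(z) = -sqrt(C1 + z^2)
 f(z) = sqrt(C1 + z^2)


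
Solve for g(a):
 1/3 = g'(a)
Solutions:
 g(a) = C1 + a/3


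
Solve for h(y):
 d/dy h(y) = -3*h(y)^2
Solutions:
 h(y) = 1/(C1 + 3*y)


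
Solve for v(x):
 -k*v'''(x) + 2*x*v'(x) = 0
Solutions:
 v(x) = C1 + Integral(C2*airyai(2^(1/3)*x*(1/k)^(1/3)) + C3*airybi(2^(1/3)*x*(1/k)^(1/3)), x)


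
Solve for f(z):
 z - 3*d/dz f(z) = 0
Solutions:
 f(z) = C1 + z^2/6


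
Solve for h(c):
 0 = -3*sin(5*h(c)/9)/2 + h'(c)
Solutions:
 -3*c/2 + 9*log(cos(5*h(c)/9) - 1)/10 - 9*log(cos(5*h(c)/9) + 1)/10 = C1


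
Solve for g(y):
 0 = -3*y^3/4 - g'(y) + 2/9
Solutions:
 g(y) = C1 - 3*y^4/16 + 2*y/9


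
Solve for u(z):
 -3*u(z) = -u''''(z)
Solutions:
 u(z) = C1*exp(-3^(1/4)*z) + C2*exp(3^(1/4)*z) + C3*sin(3^(1/4)*z) + C4*cos(3^(1/4)*z)


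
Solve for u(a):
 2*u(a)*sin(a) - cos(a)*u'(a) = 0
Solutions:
 u(a) = C1/cos(a)^2


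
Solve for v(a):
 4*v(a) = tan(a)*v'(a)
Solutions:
 v(a) = C1*sin(a)^4


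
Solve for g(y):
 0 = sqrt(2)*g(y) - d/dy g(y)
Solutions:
 g(y) = C1*exp(sqrt(2)*y)


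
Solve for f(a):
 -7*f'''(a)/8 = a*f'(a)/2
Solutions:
 f(a) = C1 + Integral(C2*airyai(-14^(2/3)*a/7) + C3*airybi(-14^(2/3)*a/7), a)


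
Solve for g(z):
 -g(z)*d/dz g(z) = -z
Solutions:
 g(z) = -sqrt(C1 + z^2)
 g(z) = sqrt(C1 + z^2)


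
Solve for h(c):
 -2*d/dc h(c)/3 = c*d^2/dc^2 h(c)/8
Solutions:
 h(c) = C1 + C2/c^(13/3)


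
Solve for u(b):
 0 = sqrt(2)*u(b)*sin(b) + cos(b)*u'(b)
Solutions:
 u(b) = C1*cos(b)^(sqrt(2))


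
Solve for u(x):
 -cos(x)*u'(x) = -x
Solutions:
 u(x) = C1 + Integral(x/cos(x), x)


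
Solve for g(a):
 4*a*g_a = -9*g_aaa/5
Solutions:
 g(a) = C1 + Integral(C2*airyai(-60^(1/3)*a/3) + C3*airybi(-60^(1/3)*a/3), a)


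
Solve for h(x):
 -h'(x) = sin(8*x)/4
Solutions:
 h(x) = C1 + cos(8*x)/32


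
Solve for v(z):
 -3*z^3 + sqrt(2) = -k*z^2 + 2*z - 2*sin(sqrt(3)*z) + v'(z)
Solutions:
 v(z) = C1 + k*z^3/3 - 3*z^4/4 - z^2 + sqrt(2)*z - 2*sqrt(3)*cos(sqrt(3)*z)/3


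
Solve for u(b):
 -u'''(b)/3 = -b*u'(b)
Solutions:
 u(b) = C1 + Integral(C2*airyai(3^(1/3)*b) + C3*airybi(3^(1/3)*b), b)


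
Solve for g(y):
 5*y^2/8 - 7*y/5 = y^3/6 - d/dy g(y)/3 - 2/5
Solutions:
 g(y) = C1 + y^4/8 - 5*y^3/8 + 21*y^2/10 - 6*y/5


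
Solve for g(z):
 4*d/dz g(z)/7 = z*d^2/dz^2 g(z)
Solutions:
 g(z) = C1 + C2*z^(11/7)


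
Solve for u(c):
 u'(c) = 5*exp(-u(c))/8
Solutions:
 u(c) = log(C1 + 5*c/8)


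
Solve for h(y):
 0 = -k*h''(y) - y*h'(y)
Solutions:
 h(y) = C1 + C2*sqrt(k)*erf(sqrt(2)*y*sqrt(1/k)/2)


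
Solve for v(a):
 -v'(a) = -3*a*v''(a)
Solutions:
 v(a) = C1 + C2*a^(4/3)


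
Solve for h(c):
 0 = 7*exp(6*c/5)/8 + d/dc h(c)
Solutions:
 h(c) = C1 - 35*exp(6*c/5)/48


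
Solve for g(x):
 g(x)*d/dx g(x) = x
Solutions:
 g(x) = -sqrt(C1 + x^2)
 g(x) = sqrt(C1 + x^2)


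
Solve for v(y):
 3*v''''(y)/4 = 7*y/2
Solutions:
 v(y) = C1 + C2*y + C3*y^2 + C4*y^3 + 7*y^5/180


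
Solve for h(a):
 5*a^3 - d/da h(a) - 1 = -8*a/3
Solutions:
 h(a) = C1 + 5*a^4/4 + 4*a^2/3 - a


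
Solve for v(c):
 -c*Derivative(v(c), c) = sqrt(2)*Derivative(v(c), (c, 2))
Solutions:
 v(c) = C1 + C2*erf(2^(1/4)*c/2)


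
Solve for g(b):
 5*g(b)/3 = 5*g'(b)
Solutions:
 g(b) = C1*exp(b/3)


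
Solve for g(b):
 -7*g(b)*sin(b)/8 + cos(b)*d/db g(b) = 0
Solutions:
 g(b) = C1/cos(b)^(7/8)


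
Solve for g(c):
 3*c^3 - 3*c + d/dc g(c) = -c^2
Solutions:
 g(c) = C1 - 3*c^4/4 - c^3/3 + 3*c^2/2


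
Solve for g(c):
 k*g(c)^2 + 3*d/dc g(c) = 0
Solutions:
 g(c) = 3/(C1 + c*k)


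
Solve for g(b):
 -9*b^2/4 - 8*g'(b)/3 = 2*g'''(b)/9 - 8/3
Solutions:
 g(b) = C1 + C2*sin(2*sqrt(3)*b) + C3*cos(2*sqrt(3)*b) - 9*b^3/32 + 73*b/64


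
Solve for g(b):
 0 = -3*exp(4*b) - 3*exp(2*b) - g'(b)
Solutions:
 g(b) = C1 - 3*exp(4*b)/4 - 3*exp(2*b)/2


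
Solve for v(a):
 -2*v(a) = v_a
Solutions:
 v(a) = C1*exp(-2*a)


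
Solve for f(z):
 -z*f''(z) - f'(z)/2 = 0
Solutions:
 f(z) = C1 + C2*sqrt(z)


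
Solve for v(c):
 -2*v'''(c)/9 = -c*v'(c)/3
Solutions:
 v(c) = C1 + Integral(C2*airyai(2^(2/3)*3^(1/3)*c/2) + C3*airybi(2^(2/3)*3^(1/3)*c/2), c)


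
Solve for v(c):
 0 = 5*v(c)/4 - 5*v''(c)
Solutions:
 v(c) = C1*exp(-c/2) + C2*exp(c/2)


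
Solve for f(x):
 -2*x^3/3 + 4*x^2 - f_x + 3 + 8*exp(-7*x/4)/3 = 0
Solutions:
 f(x) = C1 - x^4/6 + 4*x^3/3 + 3*x - 32*exp(-7*x/4)/21


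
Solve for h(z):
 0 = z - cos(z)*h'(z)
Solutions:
 h(z) = C1 + Integral(z/cos(z), z)


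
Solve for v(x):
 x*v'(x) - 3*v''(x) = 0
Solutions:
 v(x) = C1 + C2*erfi(sqrt(6)*x/6)


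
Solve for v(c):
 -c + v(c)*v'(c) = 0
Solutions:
 v(c) = -sqrt(C1 + c^2)
 v(c) = sqrt(C1 + c^2)


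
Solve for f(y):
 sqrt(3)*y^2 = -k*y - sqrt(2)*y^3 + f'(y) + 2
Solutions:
 f(y) = C1 + k*y^2/2 + sqrt(2)*y^4/4 + sqrt(3)*y^3/3 - 2*y


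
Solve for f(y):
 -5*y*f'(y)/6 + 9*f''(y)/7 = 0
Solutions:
 f(y) = C1 + C2*erfi(sqrt(105)*y/18)


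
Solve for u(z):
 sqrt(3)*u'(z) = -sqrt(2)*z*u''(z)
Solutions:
 u(z) = C1 + C2*z^(1 - sqrt(6)/2)


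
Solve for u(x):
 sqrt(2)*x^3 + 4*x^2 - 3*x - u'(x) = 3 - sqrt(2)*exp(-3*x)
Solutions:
 u(x) = C1 + sqrt(2)*x^4/4 + 4*x^3/3 - 3*x^2/2 - 3*x - sqrt(2)*exp(-3*x)/3


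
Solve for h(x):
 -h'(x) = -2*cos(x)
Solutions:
 h(x) = C1 + 2*sin(x)


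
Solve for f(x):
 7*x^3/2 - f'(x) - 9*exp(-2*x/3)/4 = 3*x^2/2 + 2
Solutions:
 f(x) = C1 + 7*x^4/8 - x^3/2 - 2*x + 27*exp(-2*x/3)/8


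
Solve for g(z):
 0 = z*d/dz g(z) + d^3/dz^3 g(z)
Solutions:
 g(z) = C1 + Integral(C2*airyai(-z) + C3*airybi(-z), z)


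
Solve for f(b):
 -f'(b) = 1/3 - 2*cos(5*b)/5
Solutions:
 f(b) = C1 - b/3 + 2*sin(5*b)/25


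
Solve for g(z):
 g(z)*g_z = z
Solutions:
 g(z) = -sqrt(C1 + z^2)
 g(z) = sqrt(C1 + z^2)


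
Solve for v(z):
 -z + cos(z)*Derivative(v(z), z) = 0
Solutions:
 v(z) = C1 + Integral(z/cos(z), z)


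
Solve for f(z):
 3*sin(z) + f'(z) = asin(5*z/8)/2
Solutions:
 f(z) = C1 + z*asin(5*z/8)/2 + sqrt(64 - 25*z^2)/10 + 3*cos(z)


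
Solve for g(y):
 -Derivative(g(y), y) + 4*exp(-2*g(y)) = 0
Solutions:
 g(y) = log(-sqrt(C1 + 8*y))
 g(y) = log(C1 + 8*y)/2


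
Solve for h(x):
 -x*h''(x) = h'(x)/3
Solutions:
 h(x) = C1 + C2*x^(2/3)


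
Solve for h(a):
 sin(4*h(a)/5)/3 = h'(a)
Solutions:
 -a/3 + 5*log(cos(4*h(a)/5) - 1)/8 - 5*log(cos(4*h(a)/5) + 1)/8 = C1


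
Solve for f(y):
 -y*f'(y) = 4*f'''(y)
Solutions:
 f(y) = C1 + Integral(C2*airyai(-2^(1/3)*y/2) + C3*airybi(-2^(1/3)*y/2), y)


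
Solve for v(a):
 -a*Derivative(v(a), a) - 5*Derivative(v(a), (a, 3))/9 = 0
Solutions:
 v(a) = C1 + Integral(C2*airyai(-15^(2/3)*a/5) + C3*airybi(-15^(2/3)*a/5), a)


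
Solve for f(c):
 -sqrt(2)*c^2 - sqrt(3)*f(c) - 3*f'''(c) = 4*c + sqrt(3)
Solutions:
 f(c) = C3*exp(-3^(5/6)*c/3) - sqrt(6)*c^2/3 - 4*sqrt(3)*c/3 + (C1*sin(3^(1/3)*c/2) + C2*cos(3^(1/3)*c/2))*exp(3^(5/6)*c/6) - 1


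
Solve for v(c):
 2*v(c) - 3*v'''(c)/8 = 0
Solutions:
 v(c) = C3*exp(2*2^(1/3)*3^(2/3)*c/3) + (C1*sin(2^(1/3)*3^(1/6)*c) + C2*cos(2^(1/3)*3^(1/6)*c))*exp(-2^(1/3)*3^(2/3)*c/3)


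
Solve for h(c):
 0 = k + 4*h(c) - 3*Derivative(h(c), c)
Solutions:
 h(c) = C1*exp(4*c/3) - k/4


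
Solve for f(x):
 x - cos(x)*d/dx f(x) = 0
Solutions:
 f(x) = C1 + Integral(x/cos(x), x)


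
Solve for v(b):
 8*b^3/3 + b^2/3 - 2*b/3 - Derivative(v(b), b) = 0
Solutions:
 v(b) = C1 + 2*b^4/3 + b^3/9 - b^2/3


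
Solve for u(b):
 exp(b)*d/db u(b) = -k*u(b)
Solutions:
 u(b) = C1*exp(k*exp(-b))


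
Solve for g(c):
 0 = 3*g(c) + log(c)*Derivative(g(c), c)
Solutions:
 g(c) = C1*exp(-3*li(c))


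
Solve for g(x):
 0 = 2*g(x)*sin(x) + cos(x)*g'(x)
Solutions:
 g(x) = C1*cos(x)^2


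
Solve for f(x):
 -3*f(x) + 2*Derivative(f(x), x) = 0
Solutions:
 f(x) = C1*exp(3*x/2)


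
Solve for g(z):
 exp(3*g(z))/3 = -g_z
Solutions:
 g(z) = log((-1 - sqrt(3)*I)*(1/(C1 + z))^(1/3)/2)
 g(z) = log((-1 + sqrt(3)*I)*(1/(C1 + z))^(1/3)/2)
 g(z) = log(1/(C1 + z))/3


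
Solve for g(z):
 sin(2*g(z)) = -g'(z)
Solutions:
 g(z) = pi - acos((-C1 - exp(4*z))/(C1 - exp(4*z)))/2
 g(z) = acos((-C1 - exp(4*z))/(C1 - exp(4*z)))/2


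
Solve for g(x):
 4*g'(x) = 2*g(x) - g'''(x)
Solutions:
 g(x) = C1*exp(x*(-3*(1 + sqrt(273)/9)^(1/3) + 4/(1 + sqrt(273)/9)^(1/3))/6)*sin(sqrt(3)*x*(4/(1 + sqrt(273)/9)^(1/3) + 3*(1 + sqrt(273)/9)^(1/3))/6) + C2*exp(x*(-3*(1 + sqrt(273)/9)^(1/3) + 4/(1 + sqrt(273)/9)^(1/3))/6)*cos(sqrt(3)*x*(4/(1 + sqrt(273)/9)^(1/3) + 3*(1 + sqrt(273)/9)^(1/3))/6) + C3*exp(x*(-4/(3*(1 + sqrt(273)/9)^(1/3)) + (1 + sqrt(273)/9)^(1/3)))


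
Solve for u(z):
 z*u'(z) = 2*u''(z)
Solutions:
 u(z) = C1 + C2*erfi(z/2)


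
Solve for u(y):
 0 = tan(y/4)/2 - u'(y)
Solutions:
 u(y) = C1 - 2*log(cos(y/4))


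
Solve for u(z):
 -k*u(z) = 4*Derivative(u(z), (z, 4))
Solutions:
 u(z) = C1*exp(-sqrt(2)*z*(-k)^(1/4)/2) + C2*exp(sqrt(2)*z*(-k)^(1/4)/2) + C3*exp(-sqrt(2)*I*z*(-k)^(1/4)/2) + C4*exp(sqrt(2)*I*z*(-k)^(1/4)/2)


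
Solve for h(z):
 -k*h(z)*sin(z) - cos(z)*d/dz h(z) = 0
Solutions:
 h(z) = C1*exp(k*log(cos(z)))


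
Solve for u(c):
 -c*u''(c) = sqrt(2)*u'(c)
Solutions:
 u(c) = C1 + C2*c^(1 - sqrt(2))


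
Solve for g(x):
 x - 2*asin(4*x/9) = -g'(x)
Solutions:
 g(x) = C1 - x^2/2 + 2*x*asin(4*x/9) + sqrt(81 - 16*x^2)/2


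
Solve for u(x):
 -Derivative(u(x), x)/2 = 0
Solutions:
 u(x) = C1


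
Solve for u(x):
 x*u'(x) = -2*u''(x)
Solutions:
 u(x) = C1 + C2*erf(x/2)


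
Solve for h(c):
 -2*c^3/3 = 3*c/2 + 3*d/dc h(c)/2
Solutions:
 h(c) = C1 - c^4/9 - c^2/2


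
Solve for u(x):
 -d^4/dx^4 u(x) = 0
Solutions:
 u(x) = C1 + C2*x + C3*x^2 + C4*x^3


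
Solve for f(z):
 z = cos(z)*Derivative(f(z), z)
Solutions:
 f(z) = C1 + Integral(z/cos(z), z)


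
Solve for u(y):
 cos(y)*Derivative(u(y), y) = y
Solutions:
 u(y) = C1 + Integral(y/cos(y), y)


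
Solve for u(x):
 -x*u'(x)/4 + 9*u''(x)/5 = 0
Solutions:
 u(x) = C1 + C2*erfi(sqrt(10)*x/12)


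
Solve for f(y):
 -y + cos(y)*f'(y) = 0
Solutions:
 f(y) = C1 + Integral(y/cos(y), y)


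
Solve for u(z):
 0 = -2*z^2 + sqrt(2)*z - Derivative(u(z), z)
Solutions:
 u(z) = C1 - 2*z^3/3 + sqrt(2)*z^2/2


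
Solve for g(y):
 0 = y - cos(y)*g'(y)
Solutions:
 g(y) = C1 + Integral(y/cos(y), y)


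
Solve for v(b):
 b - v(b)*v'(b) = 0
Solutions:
 v(b) = -sqrt(C1 + b^2)
 v(b) = sqrt(C1 + b^2)


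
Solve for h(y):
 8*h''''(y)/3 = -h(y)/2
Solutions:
 h(y) = (C1*sin(sqrt(2)*3^(1/4)*y/4) + C2*cos(sqrt(2)*3^(1/4)*y/4))*exp(-sqrt(2)*3^(1/4)*y/4) + (C3*sin(sqrt(2)*3^(1/4)*y/4) + C4*cos(sqrt(2)*3^(1/4)*y/4))*exp(sqrt(2)*3^(1/4)*y/4)


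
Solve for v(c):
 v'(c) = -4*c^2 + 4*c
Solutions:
 v(c) = C1 - 4*c^3/3 + 2*c^2


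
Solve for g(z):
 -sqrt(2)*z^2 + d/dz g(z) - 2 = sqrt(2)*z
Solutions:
 g(z) = C1 + sqrt(2)*z^3/3 + sqrt(2)*z^2/2 + 2*z


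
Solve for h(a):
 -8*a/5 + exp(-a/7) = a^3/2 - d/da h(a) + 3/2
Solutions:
 h(a) = C1 + a^4/8 + 4*a^2/5 + 3*a/2 + 7*exp(-a/7)


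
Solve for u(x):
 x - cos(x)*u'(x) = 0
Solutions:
 u(x) = C1 + Integral(x/cos(x), x)


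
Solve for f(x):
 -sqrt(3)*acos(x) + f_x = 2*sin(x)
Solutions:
 f(x) = C1 + sqrt(3)*(x*acos(x) - sqrt(1 - x^2)) - 2*cos(x)


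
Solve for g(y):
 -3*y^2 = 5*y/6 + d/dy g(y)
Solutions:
 g(y) = C1 - y^3 - 5*y^2/12


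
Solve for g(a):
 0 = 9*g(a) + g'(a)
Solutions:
 g(a) = C1*exp(-9*a)


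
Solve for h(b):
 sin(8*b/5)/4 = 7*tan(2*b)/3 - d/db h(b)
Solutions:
 h(b) = C1 - 7*log(cos(2*b))/6 + 5*cos(8*b/5)/32


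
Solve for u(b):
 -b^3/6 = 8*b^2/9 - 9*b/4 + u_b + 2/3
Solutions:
 u(b) = C1 - b^4/24 - 8*b^3/27 + 9*b^2/8 - 2*b/3


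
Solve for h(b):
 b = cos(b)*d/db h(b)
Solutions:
 h(b) = C1 + Integral(b/cos(b), b)


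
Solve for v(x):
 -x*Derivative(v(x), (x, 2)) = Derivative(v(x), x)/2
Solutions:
 v(x) = C1 + C2*sqrt(x)


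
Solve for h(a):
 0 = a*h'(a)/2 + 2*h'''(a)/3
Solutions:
 h(a) = C1 + Integral(C2*airyai(-6^(1/3)*a/2) + C3*airybi(-6^(1/3)*a/2), a)


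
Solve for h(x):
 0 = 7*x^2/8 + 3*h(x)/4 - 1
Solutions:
 h(x) = 4/3 - 7*x^2/6


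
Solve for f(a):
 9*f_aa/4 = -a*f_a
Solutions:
 f(a) = C1 + C2*erf(sqrt(2)*a/3)
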